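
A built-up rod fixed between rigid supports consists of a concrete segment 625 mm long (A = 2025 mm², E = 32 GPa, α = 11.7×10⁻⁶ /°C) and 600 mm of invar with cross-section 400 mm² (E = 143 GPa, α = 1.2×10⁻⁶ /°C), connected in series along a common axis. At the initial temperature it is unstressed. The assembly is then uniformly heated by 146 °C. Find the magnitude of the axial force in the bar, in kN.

P ≈ 58.2 kN (compressive)

Free thermal expansion of the whole bar: Σ αᵢΔT Lᵢ = 11.7×10⁻⁶×146×625 + 1.2×10⁻⁶×146×600 = 1.173 mm.
Since the ends are fixed, an axial force P builds up, equal in every segment, with P · Σ Lᵢ/(AᵢEᵢ) = δ_free.
Σ Lᵢ/(AᵢEᵢ) = 625/(2025×32×10³) + 600/(400×143×10³) = 2.013×10⁻⁵ mm/N.
P = 1.173 / 2.013×10⁻⁵ = 58250 N = 58.25 kN, compressive.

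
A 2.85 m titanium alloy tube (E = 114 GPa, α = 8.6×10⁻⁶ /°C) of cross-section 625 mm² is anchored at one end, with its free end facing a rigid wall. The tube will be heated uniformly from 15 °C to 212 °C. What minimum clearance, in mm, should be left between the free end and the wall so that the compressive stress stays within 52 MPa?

With no wall the tube would lengthen by αΔT L = 8.6×10⁻⁶ × 197 × 2850 = 4.828 mm.
At the allowable stress the elastic shortening the wall may impose is σL/E = 52 × 2850 / (114×10³) = 1.3 mm.
So the gap has to take up the difference, g_min = δ_free − σL/E = 4.828 − 1.3 = 3.528 mm.

g ≈ 3.53 mm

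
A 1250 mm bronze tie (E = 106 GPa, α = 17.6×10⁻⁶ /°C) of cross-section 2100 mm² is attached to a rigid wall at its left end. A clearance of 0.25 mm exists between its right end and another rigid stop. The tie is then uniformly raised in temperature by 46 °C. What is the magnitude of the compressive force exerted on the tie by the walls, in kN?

P ≈ 136 kN

Free thermal elongation = αΔT L = 17.6×10⁻⁶ × 46 × 1250 = 1.012 mm.
After closing the 0.25 mm clearance, 1.012 − 0.25 = 0.762 mm of expansion remains to be suppressed by the wall.
That suppressed elongation corresponds to σ = E·Δ/L = 106×10³ × 0.762/1250 = 64.62 MPa.
Force on the wall = σA = 64.62 × 2100 mm² = 135.7 kN.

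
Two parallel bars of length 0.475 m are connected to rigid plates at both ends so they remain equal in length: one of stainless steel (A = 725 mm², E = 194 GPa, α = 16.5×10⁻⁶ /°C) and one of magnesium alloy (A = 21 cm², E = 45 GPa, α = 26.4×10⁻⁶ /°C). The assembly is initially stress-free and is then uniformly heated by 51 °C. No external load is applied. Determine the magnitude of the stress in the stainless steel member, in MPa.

σ ≈ 39.4 MPa (tensile)

Equilibrium of a rigid end plate with no external load gives equal and opposite internal forces ±P in the two members. Since α_{magnesium alloy} > α_{stainless steel}, heating drives the magnesium alloy into compression and the stainless steel into tension.
Equating the net (thermal + elastic) strains gives |α₁ − α₂|·ΔT = P·[1/(A₁E₁) + 1/(A₂E₂)].
|α₁ − α₂|·ΔT = 9.9×10⁻⁶ × 51 = 0.0005049.
1/(A₁E₁) + 1/(A₂E₂) = 1/(725×194×10³) + 1/(2100×45×10³) = 1.769×10⁻⁸ N⁻¹.
P = 0.0005049 / 1.769×10⁻⁸ = 28540 N = 28.54 kN.
σ_{stainless steel} = P/A₁ = 28540/725 = 39.36 MPa, tensile.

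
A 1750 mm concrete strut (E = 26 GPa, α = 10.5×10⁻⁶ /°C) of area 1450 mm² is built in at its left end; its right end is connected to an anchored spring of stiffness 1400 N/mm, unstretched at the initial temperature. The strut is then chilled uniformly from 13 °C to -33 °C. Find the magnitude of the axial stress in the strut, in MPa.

The unrestrained thermal change is αΔT L = 10.5×10⁻⁶ × 46 × 1750 = 0.8452 mm.
With a force P in the spring, the elastic change of the strut is PL/(AE) and that of the spring is P/k; compatibility requires their sum to equal δ_free.
So P = δ_free / [L/(AE) + 1/k] = 0.8452 / [ 1750/(1450×26×10³) + 1/(1400) ].
P = 0.8452 / 0.0007607 = 1111 N.
σ = P/A = 1111/1450 = 0.7663 MPa.

σ ≈ 0.766 MPa (tensile)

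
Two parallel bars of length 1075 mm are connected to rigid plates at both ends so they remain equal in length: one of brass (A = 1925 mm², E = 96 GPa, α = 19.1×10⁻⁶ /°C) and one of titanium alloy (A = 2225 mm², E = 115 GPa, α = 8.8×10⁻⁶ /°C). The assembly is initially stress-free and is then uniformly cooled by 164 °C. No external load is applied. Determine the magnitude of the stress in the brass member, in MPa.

σ ≈ 94.2 MPa (tensile)

Equilibrium of a rigid end plate with no external load gives equal and opposite internal forces ±P in the two members. Since α_{brass} > α_{titanium alloy}, cooling drives the brass into tension and the titanium alloy into compression.
Compatibility of the two members (thermal + elastic change equal): (α₁ − α₂)ΔT = P·[1/(A₁E₁) + 1/(A₂E₂)].
|α₁ − α₂|·ΔT = 10.3×10⁻⁶ × 164 = 0.001689.
1/(A₁E₁) + 1/(A₂E₂) = 1/(1925×96×10³) + 1/(2225×115×10³) = 9.319×10⁻⁹ N⁻¹.
So P = 0.001689 / 9.319×10⁻⁹ = 181.3 kN.
σ_{brass} = P/A₁ = 181300/1925 = 94.16 MPa, tensile.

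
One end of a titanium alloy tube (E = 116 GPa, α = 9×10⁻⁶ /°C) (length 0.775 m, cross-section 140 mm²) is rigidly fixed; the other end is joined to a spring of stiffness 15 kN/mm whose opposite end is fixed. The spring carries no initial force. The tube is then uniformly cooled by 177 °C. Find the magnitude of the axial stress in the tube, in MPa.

If the spring were absent the tube would shorten by αΔT L = 9×10⁻⁶ × 177 × 775 = 1.235 mm.
With a force P in the spring, the elastic change of the tube is PL/(AE) and that of the spring is P/k; compatibility requires their sum to equal δ_free.
P [ L/(AE) + 1/k ] = δ_free → P [ 775/(140×116×10³) + 1/(15×10³) ] = 1.235.
P = 1.235 / 0.0001144 = 10790 N.
σ = P/A = 10790/140 = 77.09 MPa.

σ ≈ 77.1 MPa (tensile)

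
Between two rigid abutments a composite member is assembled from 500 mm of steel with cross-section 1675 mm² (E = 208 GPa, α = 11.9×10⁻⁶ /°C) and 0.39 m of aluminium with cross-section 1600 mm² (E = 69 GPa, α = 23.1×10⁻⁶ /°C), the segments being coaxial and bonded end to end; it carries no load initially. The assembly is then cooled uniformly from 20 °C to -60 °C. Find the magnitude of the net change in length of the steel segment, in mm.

|ΔL| ≈ 0.13 mm

With the walls removed the bar would change length by δ_free = Σ αᵢΔT Lᵢ = 11.9×10⁻⁶×80×500 + 23.1×10⁻⁶×80×390 = 1.197 mm.
Since the ends are fixed, an axial force P builds up, equal in every segment, with P · Σ Lᵢ/(AᵢEᵢ) = δ_free.
The series flexibility is Σ Lᵢ/(AᵢEᵢ) = 500/(1675×208×10³) + 390/(1600×69×10³) = 4.968×10⁻⁶ mm/N.
Hence P = δ_free / Σ(L/AE) = 1.197/4.968×10⁻⁶ = 240.9 kN (tensile).
For the steel segment, free thermal change = 11.9×10⁻⁶×80×500 = 0.476 mm and elastic change from P = 240900×500/(1675×208×10³) = 0.3457 mm; these oppose, so the net change is 0.13 mm (segment shortens).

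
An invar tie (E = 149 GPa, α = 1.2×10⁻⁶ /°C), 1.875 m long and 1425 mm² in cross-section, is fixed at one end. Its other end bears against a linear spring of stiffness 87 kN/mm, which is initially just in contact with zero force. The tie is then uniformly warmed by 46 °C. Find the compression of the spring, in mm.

δ ≈ 0.0585 mm

The unrestrained thermal change is αΔT L = 1.2×10⁻⁶ × 46 × 1875 = 0.1035 mm.
Let P be the compressive force at the spring. The tie shortens elastically by PL/(AE) and the spring compresses by P/k; together these equal δ_free.
P [ L/(AE) + 1/k ] = δ_free → P [ 1875/(1425×149×10³) + 1/(87×10³) ] = 0.1035.
P = 0.1035 / 2.033×10⁻⁵ = 5092 N.
Spring compression = P/k = 5092/(87×10³) = 0.05853 mm.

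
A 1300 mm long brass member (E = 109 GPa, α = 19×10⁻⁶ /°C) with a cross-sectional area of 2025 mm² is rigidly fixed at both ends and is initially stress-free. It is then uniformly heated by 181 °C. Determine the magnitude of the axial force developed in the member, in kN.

With zero net strain, σ = E·αΔT = 109 GPa × 19×10⁻⁶ × 181 = 374.9 MPa.
P = AEαΔT = 2025 × 109×10³ × 19×10⁻⁶ × 181 = 759.1 kN (compressive).

P ≈ 759 kN (compressive)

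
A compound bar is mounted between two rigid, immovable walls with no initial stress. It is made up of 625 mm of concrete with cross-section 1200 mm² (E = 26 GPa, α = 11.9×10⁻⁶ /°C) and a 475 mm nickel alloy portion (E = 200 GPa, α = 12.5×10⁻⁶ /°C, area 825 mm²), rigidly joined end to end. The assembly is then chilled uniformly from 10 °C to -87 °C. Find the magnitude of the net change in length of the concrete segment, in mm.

Free thermal contraction of the whole bar: Σ αᵢΔT Lᵢ = 11.9×10⁻⁶×97×625 + 12.5×10⁻⁶×97×475 = 1.297 mm.
The walls prevent any net length change, so an axial force P (same in every segment) develops. Compatibility: P · Σ Lᵢ/(AᵢEᵢ) = δ_free.
The series flexibility is Σ Lᵢ/(AᵢEᵢ) = 625/(1200×26×10³) + 475/(825×200×10³) = 2.291×10⁻⁵ mm/N.
So P = 1.297 / 2.291×10⁻⁵ = 56.63 kN, tensile.
For the concrete segment, free thermal change = 11.9×10⁻⁶×97×625 = 0.7214 mm and elastic change from P = 56630×625/(1200×26×10³) = 1.134 mm; these oppose, so the net change is 0.413 mm (segment lengthens).

|ΔL| ≈ 0.413 mm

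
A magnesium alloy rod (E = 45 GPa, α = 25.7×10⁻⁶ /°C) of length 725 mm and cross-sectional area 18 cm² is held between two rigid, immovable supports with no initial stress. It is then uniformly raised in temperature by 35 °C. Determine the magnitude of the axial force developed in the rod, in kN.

P ≈ 72.9 kN (compressive)

Full restraint means ε = 0, so the stress is σ = EαΔT = 45×10³ × 25.7×10⁻⁶ × 35 = 40.48 MPa.
Then P = σA = 40.48 × 1800 mm² = 72.86 kN, compressive.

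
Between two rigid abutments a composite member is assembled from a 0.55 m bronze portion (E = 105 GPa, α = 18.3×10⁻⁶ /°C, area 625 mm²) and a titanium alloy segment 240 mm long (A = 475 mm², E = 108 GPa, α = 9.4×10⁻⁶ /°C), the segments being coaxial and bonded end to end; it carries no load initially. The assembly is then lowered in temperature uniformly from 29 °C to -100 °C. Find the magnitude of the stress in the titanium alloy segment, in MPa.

σ ≈ 256 MPa (tensile)

With the walls removed the bar would change length by δ_free = Σ αᵢΔT Lᵢ = 18.3×10⁻⁶×129×550 + 9.4×10⁻⁶×129×240 = 1.589 mm.
Since the ends are fixed, an axial force P builds up, equal in every segment, with P · Σ Lᵢ/(AᵢEᵢ) = δ_free.
The series flexibility is Σ Lᵢ/(AᵢEᵢ) = 550/(625×105×10³) + 240/(475×108×10³) = 1.306×10⁻⁵ mm/N.
So P = 1.589 / 1.306×10⁻⁵ = 121.7 kN, tensile.
σ_{titanium alloy} = P / A = 121700 / 475 = 256.2 MPa.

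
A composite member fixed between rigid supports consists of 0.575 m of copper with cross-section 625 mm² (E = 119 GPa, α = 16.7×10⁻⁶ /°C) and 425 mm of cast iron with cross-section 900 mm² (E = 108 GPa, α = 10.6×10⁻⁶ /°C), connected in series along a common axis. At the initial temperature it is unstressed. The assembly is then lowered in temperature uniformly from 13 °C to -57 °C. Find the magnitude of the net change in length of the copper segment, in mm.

With the walls removed the bar would change length by δ_free = Σ αᵢΔT Lᵢ = 16.7×10⁻⁶×70×575 + 10.6×10⁻⁶×70×425 = 0.9875 mm.
Since the ends are fixed, an axial force P builds up, equal in every segment, with P · Σ Lᵢ/(AᵢEᵢ) = δ_free.
The series flexibility is Σ Lᵢ/(AᵢEᵢ) = 575/(625×119×10³) + 425/(900×108×10³) = 1.21×10⁻⁵ mm/N.
So P = 0.9875 / 1.21×10⁻⁵ = 81.59 kN, tensile.
For the copper segment, free thermal change = 16.7×10⁻⁶×70×575 = 0.6722 mm and elastic change from P = 81590×575/(625×119×10³) = 0.6308 mm; these oppose, so the net change is 0.0414 mm (segment shortens).

|ΔL| ≈ 0.0414 mm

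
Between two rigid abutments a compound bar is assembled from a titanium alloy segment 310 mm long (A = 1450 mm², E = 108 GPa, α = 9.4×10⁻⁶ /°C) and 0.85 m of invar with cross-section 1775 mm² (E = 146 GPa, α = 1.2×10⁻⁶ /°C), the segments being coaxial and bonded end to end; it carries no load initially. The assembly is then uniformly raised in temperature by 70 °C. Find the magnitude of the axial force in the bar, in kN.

Free thermal expansion of the whole bar: Σ αᵢΔT Lᵢ = 9.4×10⁻⁶×70×310 + 1.2×10⁻⁶×70×850 = 0.2754 mm.
Since the ends are fixed, an axial force P builds up, equal in every segment, with P · Σ Lᵢ/(AᵢEᵢ) = δ_free.
Σ Lᵢ/(AᵢEᵢ) = 310/(1450×108×10³) + 850/(1775×146×10³) = 5.26×10⁻⁶ mm/N.
So P = 0.2754 / 5.26×10⁻⁶ = 52.36 kN, compressive.

P ≈ 52.4 kN (compressive)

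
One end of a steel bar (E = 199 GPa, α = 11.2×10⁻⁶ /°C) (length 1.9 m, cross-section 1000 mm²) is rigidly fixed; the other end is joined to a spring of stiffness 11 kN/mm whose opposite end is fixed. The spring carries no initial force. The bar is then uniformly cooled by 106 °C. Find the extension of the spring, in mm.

δ ≈ 2.04 mm

The unrestrained thermal change is αΔT L = 11.2×10⁻⁶ × 106 × 1900 = 2.256 mm.
Let P be the tensile force in the spring. The bar extends elastically by PL/(AE) and the spring stretches by P/k; together these equal δ_free.
So P = δ_free / [L/(AE) + 1/k] = 2.256 / [ 1900/(1000×199×10³) + 1/(11×10³) ].
P = 2.256 / 0.0001005 = 22450 N.
Spring extension = P/k = 22450/(11×10³) = 2.041 mm.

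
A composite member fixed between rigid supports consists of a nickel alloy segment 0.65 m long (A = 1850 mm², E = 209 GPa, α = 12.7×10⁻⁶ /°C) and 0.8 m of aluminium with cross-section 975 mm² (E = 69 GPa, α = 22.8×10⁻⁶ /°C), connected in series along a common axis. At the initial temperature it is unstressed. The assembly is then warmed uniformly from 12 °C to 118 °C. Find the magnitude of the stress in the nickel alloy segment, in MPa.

σ ≈ 112 MPa (compressive)

If the supports were absent, the total length change would be Σ αᵢΔT Lᵢ = 12.7×10⁻⁶×106×650 + 22.8×10⁻⁶×106×800 = 2.808 mm.
The rigid supports impose zero overall length change; the single axial force P common to all segments must satisfy P Σ Lᵢ/(AᵢEᵢ) = δ_free.
Σ Lᵢ/(AᵢEᵢ) = 650/(1850×209×10³) + 800/(975×69×10³) = 1.357×10⁻⁵ mm/N.
Hence P = δ_free / Σ(L/AE) = 2.808/1.357×10⁻⁵ = 206.9 kN (compressive).
σ_{nickel alloy} = P / A = 206900 / 1850 = 111.8 MPa.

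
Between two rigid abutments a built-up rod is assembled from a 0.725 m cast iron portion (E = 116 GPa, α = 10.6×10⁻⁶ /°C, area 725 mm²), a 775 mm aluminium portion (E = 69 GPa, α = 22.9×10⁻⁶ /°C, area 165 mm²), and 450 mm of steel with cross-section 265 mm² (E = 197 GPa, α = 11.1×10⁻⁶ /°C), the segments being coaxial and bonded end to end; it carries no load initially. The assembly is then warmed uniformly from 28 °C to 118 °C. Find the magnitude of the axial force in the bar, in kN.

If the supports were absent, the total length change would be Σ αᵢΔT Lᵢ = 10.6×10⁻⁶×90×725 + 22.9×10⁻⁶×90×775 + 11.1×10⁻⁶×90×450 = 2.738 mm.
The rigid supports impose zero overall length change; the single axial force P common to all segments must satisfy P Σ Lᵢ/(AᵢEᵢ) = δ_free.
The series flexibility is Σ Lᵢ/(AᵢEᵢ) = 725/(725×116×10³) + 775/(165×69×10³) + 450/(265×197×10³) = 8.531×10⁻⁵ mm/N.
P = 2.738 / 8.531×10⁻⁵ = 32100 N = 32.1 kN, compressive.

P ≈ 32.1 kN (compressive)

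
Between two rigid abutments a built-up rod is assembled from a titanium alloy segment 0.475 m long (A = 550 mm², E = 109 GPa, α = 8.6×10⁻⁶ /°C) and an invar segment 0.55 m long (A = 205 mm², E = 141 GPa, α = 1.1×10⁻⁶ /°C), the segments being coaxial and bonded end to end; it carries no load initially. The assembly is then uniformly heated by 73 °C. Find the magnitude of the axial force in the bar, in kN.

Free thermal expansion of the whole bar: Σ αᵢΔT Lᵢ = 8.6×10⁻⁶×73×475 + 1.1×10⁻⁶×73×550 = 0.3424 mm.
Since the ends are fixed, an axial force P builds up, equal in every segment, with P · Σ Lᵢ/(AᵢEᵢ) = δ_free.
The series flexibility is Σ Lᵢ/(AᵢEᵢ) = 475/(550×109×10³) + 550/(205×141×10³) = 2.695×10⁻⁵ mm/N.
P = 0.3424 / 2.695×10⁻⁵ = 12700 N = 12.7 kN, compressive.

P ≈ 12.7 kN (compressive)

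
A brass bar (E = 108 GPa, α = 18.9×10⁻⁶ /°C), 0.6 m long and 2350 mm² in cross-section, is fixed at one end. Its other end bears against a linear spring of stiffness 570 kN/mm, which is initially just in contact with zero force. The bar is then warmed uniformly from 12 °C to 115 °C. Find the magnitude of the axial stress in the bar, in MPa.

σ ≈ 121 MPa (compressive)

Free thermal expansion: δ_free = αΔT L = 18.9×10⁻⁶ × 103 × 600 = 1.168 mm.
Let P be the compressive force at the spring. The bar shortens elastically by PL/(AE) and the spring compresses by P/k; together these equal δ_free.
P [ L/(AE) + 1/k ] = δ_free → P [ 600/(2350×108×10³) + 1/(570×10³) ] = 1.168.
P = 1.168 / 4.118×10⁻⁶ = 283600 N.
σ = P/A = 283600/2350 = 120.7 MPa.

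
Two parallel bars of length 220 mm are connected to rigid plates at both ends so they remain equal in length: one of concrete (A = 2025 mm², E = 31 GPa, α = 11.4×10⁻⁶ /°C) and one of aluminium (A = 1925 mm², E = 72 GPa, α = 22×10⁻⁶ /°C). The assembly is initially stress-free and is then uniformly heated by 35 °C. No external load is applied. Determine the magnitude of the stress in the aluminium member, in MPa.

The aluminium has the larger α, so on heating it would change length more than the concrete if both were free. The rigid plates force a common final length, so the aluminium is put into compression and the concrete into tension, with equal and opposite forces P (no external load).
Equating the net (thermal + elastic) strains gives |α₁ − α₂|·ΔT = P·[1/(A₁E₁) + 1/(A₂E₂)].
|α₁ − α₂|·ΔT = 10.6×10⁻⁶ × 35 = 0.000371.
1/(A₁E₁) + 1/(A₂E₂) = 1/(2025×31×10³) + 1/(1925×72×10³) = 2.314×10⁻⁸ N⁻¹.
P = 0.000371 / 2.314×10⁻⁸ = 16030 N = 16.03 kN.
σ_{aluminium} = P/A₂ = 16030/1925 = 8.327 MPa, compressive.

σ ≈ 8.33 MPa (compressive)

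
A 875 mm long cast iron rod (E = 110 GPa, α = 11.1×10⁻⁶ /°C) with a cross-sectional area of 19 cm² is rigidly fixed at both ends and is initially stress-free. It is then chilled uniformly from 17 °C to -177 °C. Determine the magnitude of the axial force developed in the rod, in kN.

P ≈ 450 kN (tensile)

Full restraint means ε = 0, so the stress is σ = EαΔT = 110×10³ × 11.1×10⁻⁶ × 194 = 236.9 MPa.
Axial force P = σA = 236.9 × 1900 = 450100 N = 450.1 kN, tensile.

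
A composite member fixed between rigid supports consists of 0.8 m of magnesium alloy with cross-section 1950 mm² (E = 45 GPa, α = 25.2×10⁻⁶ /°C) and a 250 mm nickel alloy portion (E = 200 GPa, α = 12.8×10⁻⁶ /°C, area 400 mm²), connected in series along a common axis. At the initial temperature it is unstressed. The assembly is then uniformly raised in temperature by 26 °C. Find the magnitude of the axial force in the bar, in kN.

Free thermal expansion of the whole bar: Σ αᵢΔT Lᵢ = 25.2×10⁻⁶×26×800 + 12.8×10⁻⁶×26×250 = 0.6074 mm.
Since the ends are fixed, an axial force P builds up, equal in every segment, with P · Σ Lᵢ/(AᵢEᵢ) = δ_free.
The series flexibility is Σ Lᵢ/(AᵢEᵢ) = 800/(1950×45×10³) + 250/(400×200×10³) = 1.224×10⁻⁵ mm/N.
Hence P = δ_free / Σ(L/AE) = 0.6074/1.224×10⁻⁵ = 49.61 kN (compressive).

P ≈ 49.6 kN (compressive)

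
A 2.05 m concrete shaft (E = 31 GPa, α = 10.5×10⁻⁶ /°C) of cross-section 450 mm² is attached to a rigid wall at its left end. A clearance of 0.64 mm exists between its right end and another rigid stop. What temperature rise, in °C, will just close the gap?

Contact occurs when the free expansion equals the gap: αΔT L = 0.64 mm.
So ΔT = g/(αL) = 0.64/(10.5×10⁻⁶ × 2050) = 29.73 °C.

ΔT ≈ 29.7 °C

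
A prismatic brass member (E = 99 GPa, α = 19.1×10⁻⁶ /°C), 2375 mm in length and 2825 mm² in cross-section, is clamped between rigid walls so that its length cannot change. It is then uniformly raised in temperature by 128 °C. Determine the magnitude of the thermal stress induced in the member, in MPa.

σ ≈ 242 MPa (compressive)

With length fixed, the mechanical strain must cancel the thermal strain αΔT = 19.1×10⁻⁶ × 128 = 2444.8×10⁻⁶.
Hence σ = E·αΔT = 99×10³ × 2444.8×10⁻⁶ = 242 MPa, compressive.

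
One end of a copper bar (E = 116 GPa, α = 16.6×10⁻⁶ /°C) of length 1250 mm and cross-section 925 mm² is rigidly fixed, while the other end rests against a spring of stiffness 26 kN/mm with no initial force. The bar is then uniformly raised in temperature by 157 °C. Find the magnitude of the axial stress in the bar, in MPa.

The unrestrained thermal change is αΔT L = 16.6×10⁻⁶ × 157 × 1250 = 3.258 mm.
Let P be the compressive force at the spring. The bar shortens elastically by PL/(AE) and the spring compresses by P/k; together these equal δ_free.
P [ L/(AE) + 1/k ] = δ_free → P [ 1250/(925×116×10³) + 1/(26×10³) ] = 3.258.
P = 3.258 / 5.011×10⁻⁵ = 65010 N.
σ = P/A = 65010/925 = 70.28 MPa.

σ ≈ 70.3 MPa (compressive)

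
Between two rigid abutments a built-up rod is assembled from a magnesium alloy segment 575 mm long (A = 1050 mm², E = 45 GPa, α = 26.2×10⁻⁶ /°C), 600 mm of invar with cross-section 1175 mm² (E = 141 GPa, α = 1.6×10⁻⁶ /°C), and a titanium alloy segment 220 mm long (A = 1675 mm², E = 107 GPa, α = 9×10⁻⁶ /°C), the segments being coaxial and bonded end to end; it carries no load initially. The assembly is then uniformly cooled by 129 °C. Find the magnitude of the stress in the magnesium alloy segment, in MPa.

Free thermal contraction of the whole bar: Σ αᵢΔT Lᵢ = 26.2×10⁻⁶×129×575 + 1.6×10⁻⁶×129×600 + 9×10⁻⁶×129×220 = 2.323 mm.
The walls prevent any net length change, so an axial force P (same in every segment) develops. Compatibility: P · Σ Lᵢ/(AᵢEᵢ) = δ_free.
Σ Lᵢ/(AᵢEᵢ) = 575/(1050×45×10³) + 600/(1175×141×10³) + 220/(1675×107×10³) = 1.702×10⁻⁵ mm/N.
Hence P = δ_free / Σ(L/AE) = 2.323/1.702×10⁻⁵ = 136.5 kN (tensile).
σ_{magnesium alloy} = P / A = 136500 / 1050 = 130 MPa.

σ ≈ 130 MPa (tensile)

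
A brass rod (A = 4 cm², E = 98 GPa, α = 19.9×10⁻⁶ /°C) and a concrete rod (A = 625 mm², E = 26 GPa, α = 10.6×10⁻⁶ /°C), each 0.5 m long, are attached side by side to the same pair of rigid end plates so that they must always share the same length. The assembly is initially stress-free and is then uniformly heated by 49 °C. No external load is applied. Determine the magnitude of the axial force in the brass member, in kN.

Equilibrium of a rigid end plate with no external load gives equal and opposite internal forces ±P in the two members. Since α_{brass} > α_{concrete}, heating drives the brass into compression and the concrete into tension.
Setting the final lengths equal and cancelling L: (α₁ − α₂)ΔT = P/(A₁E₁) + P/(A₂E₂).
|α₁ − α₂|·ΔT = 9.3×10⁻⁶ × 49 = 0.0004557.
1/(A₁E₁) + 1/(A₂E₂) = 1/(400×98×10³) + 1/(625×26×10³) = 8.705×10⁻⁸ N⁻¹.
So P = 0.0004557 / 8.705×10⁻⁸ = 5.235 kN.

P ≈ 5.24 kN (compressive in the brass)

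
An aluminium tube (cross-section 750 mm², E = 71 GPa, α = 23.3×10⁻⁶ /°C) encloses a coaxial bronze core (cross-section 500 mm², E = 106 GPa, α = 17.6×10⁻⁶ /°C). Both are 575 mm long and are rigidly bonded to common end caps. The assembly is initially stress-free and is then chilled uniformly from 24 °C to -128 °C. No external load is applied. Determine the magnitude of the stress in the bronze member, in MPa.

Equilibrium of a rigid end plate with no external load gives equal and opposite internal forces ±P in the two members. Since α_{aluminium} > α_{bronze}, cooling drives the aluminium into tension and the bronze into compression.
Setting the final lengths equal and cancelling L: (α₁ − α₂)ΔT = P/(A₁E₁) + P/(A₂E₂).
|α₁ − α₂|·ΔT = 5.7×10⁻⁶ × 152 = 0.0008664.
1/(A₁E₁) + 1/(A₂E₂) = 1/(750×71×10³) + 1/(500×106×10³) = 3.765×10⁻⁸ N⁻¹.
So P = 0.0008664 / 3.765×10⁻⁸ = 23.01 kN.
σ_{bronze} = P/A₂ = 23010/500 = 46.03 MPa, compressive.

σ ≈ 46 MPa (compressive)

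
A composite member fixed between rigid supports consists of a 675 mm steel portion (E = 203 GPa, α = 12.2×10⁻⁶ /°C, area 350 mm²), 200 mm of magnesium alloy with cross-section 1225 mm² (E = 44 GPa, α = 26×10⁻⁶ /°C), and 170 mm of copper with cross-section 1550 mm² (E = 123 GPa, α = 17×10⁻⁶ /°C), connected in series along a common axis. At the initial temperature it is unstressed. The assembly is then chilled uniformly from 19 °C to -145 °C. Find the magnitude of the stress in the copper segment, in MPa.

If the supports were absent, the total length change would be Σ αᵢΔT Lᵢ = 12.2×10⁻⁶×164×675 + 26×10⁻⁶×164×200 + 17×10⁻⁶×164×170 = 2.677 mm.
Since the ends are fixed, an axial force P builds up, equal in every segment, with P · Σ Lᵢ/(AᵢEᵢ) = δ_free.
The series flexibility is Σ Lᵢ/(AᵢEᵢ) = 675/(350×203×10³) + 200/(1225×44×10³) + 170/(1550×123×10³) = 1.41×10⁻⁵ mm/N.
So P = 2.677 / 1.41×10⁻⁵ = 189.8 kN, tensile.
σ_{copper} = P / A = 189800 / 1550 = 122.5 MPa.

σ ≈ 122 MPa (tensile)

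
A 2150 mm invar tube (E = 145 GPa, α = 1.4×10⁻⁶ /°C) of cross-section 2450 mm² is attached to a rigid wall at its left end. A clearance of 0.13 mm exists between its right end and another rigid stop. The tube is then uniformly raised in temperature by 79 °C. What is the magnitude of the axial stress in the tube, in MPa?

If the wall were absent the tube would grow by αΔT L = 1.4×10⁻⁶ × 79 × 2150 = 0.2378 mm.
The gap closes (δ_free > 0.13 mm) and the wall then resists a further 0.2378 − 0.13 = 0.1078 mm of expansion.
That suppressed elongation corresponds to σ = E·Δ/L = 145×10³ × 0.1078/2150 = 7.27 MPa.

σ ≈ 7.27 MPa (compressive)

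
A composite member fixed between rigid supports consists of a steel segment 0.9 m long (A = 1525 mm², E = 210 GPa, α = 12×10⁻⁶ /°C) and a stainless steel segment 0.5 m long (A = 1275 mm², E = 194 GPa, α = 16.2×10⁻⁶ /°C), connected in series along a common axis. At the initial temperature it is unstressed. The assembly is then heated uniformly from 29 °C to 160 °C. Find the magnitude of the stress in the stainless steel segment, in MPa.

σ ≈ 402 MPa (compressive)

If the supports were absent, the total length change would be Σ αᵢΔT Lᵢ = 12×10⁻⁶×131×900 + 16.2×10⁻⁶×131×500 = 2.476 mm.
The rigid supports impose zero overall length change; the single axial force P common to all segments must satisfy P Σ Lᵢ/(AᵢEᵢ) = δ_free.
The series flexibility is Σ Lᵢ/(AᵢEᵢ) = 900/(1525×210×10³) + 500/(1275×194×10³) = 4.832×10⁻⁶ mm/N.
Hence P = δ_free / Σ(L/AE) = 2.476/4.832×10⁻⁶ = 512.4 kN (compressive).
σ_{stainless steel} = P / A = 512400 / 1275 = 401.9 MPa.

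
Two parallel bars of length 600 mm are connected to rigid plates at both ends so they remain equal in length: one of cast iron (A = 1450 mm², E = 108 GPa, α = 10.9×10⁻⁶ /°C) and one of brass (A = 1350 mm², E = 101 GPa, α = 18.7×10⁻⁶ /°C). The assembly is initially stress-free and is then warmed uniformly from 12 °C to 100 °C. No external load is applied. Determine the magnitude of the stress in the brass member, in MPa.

σ ≈ 37.1 MPa (compressive)

Equilibrium of a rigid end plate with no external load gives equal and opposite internal forces ±P in the two members. Since α_{brass} > α_{cast iron}, heating drives the brass into compression and the cast iron into tension.
Equating the net (thermal + elastic) strains gives |α₁ − α₂|·ΔT = P·[1/(A₁E₁) + 1/(A₂E₂)].
|α₁ − α₂|·ΔT = 7.8×10⁻⁶ × 88 = 0.0006864.
1/(A₁E₁) + 1/(A₂E₂) = 1/(1450×108×10³) + 1/(1350×101×10³) = 1.372×10⁻⁸ N⁻¹.
P = 0.0006864 / 1.372×10⁻⁸ = 50030 N = 50.03 kN.
σ_{brass} = P/A₂ = 50030/1350 = 37.06 MPa, compressive.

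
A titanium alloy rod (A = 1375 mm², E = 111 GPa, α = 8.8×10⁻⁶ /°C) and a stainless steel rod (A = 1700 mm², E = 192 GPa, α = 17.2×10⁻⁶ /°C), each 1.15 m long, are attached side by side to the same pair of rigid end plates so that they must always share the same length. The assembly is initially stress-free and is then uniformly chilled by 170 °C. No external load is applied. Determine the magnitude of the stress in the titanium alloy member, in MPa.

Equilibrium of a rigid end plate with no external load gives equal and opposite internal forces ±P in the two members. Since α_{stainless steel} > α_{titanium alloy}, cooling drives the stainless steel into tension and the titanium alloy into compression.
Equating the net (thermal + elastic) strains gives |α₁ − α₂|·ΔT = P·[1/(A₁E₁) + 1/(A₂E₂)].
|α₁ − α₂|·ΔT = 8.4×10⁻⁶ × 170 = 0.001428.
1/(A₁E₁) + 1/(A₂E₂) = 1/(1375×111×10³) + 1/(1700×192×10³) = 9.616×10⁻⁹ N⁻¹.
So P = 0.001428 / 9.616×10⁻⁹ = 148.5 kN.
σ_{titanium alloy} = P/A₁ = 148500/1375 = 108 MPa, compressive.

σ ≈ 108 MPa (compressive)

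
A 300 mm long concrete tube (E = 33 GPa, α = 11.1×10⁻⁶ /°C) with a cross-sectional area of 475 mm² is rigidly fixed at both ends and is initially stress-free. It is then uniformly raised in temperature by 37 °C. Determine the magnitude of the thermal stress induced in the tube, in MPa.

With length fixed, the mechanical strain must cancel the thermal strain αΔT = 11.1×10⁻⁶ × 37 = 410.7×10⁻⁶.
σ = EαΔT = 33×10³ × 11.1×10⁻⁶ × 37 = 13.55 MPa (compressive; the tube is trying to expand).

σ ≈ 13.6 MPa (compressive)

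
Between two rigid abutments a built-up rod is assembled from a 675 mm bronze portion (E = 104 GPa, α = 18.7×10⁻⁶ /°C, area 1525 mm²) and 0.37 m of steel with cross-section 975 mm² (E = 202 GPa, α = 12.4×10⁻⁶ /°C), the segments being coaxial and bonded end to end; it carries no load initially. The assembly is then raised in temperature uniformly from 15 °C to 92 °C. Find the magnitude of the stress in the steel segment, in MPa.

If the supports were absent, the total length change would be Σ αᵢΔT Lᵢ = 18.7×10⁻⁶×77×675 + 12.4×10⁻⁶×77×370 = 1.325 mm.
The walls prevent any net length change, so an axial force P (same in every segment) develops. Compatibility: P · Σ Lᵢ/(AᵢEᵢ) = δ_free.
The series flexibility is Σ Lᵢ/(AᵢEᵢ) = 675/(1525×104×10³) + 370/(975×202×10³) = 6.135×10⁻⁶ mm/N.
So P = 1.325 / 6.135×10⁻⁶ = 216 kN, compressive.
σ_{steel} = P / A = 216000 / 975 = 221.6 MPa.

σ ≈ 222 MPa (compressive)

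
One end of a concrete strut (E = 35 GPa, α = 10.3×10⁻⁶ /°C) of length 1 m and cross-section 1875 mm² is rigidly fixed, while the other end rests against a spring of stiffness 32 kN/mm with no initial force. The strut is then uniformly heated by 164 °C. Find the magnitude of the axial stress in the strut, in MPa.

If the spring were absent the strut would lengthen by αΔT L = 10.3×10⁻⁶ × 164 × 1000 = 1.689 mm.
With a force P in the spring, the elastic change of the strut is PL/(AE) and that of the spring is P/k; compatibility requires their sum to equal δ_free.
P [ L/(AE) + 1/k ] = δ_free → P [ 1000/(1875×35×10³) + 1/(32×10³) ] = 1.689.
P = 1.689 / 4.649×10⁻⁵ = 36340 N.
σ = P/A = 36340/1875 = 19.38 MPa.

σ ≈ 19.4 MPa (compressive)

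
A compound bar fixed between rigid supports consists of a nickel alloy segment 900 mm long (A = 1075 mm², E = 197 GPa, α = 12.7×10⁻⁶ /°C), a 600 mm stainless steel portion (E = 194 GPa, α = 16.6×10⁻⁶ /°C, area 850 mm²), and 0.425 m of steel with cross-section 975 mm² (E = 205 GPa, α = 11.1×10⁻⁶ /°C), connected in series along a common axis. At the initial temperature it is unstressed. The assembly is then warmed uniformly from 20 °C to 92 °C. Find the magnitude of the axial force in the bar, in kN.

P ≈ 188 kN (compressive)

Free thermal expansion of the whole bar: Σ αᵢΔT Lᵢ = 12.7×10⁻⁶×72×900 + 16.6×10⁻⁶×72×600 + 11.1×10⁻⁶×72×425 = 1.88 mm.
The rigid supports impose zero overall length change; the single axial force P common to all segments must satisfy P Σ Lᵢ/(AᵢEᵢ) = δ_free.
The series flexibility is Σ Lᵢ/(AᵢEᵢ) = 900/(1075×197×10³) + 600/(850×194×10³) + 425/(975×205×10³) = 1.001×10⁻⁵ mm/N.
P = 1.88 / 1.001×10⁻⁵ = 187700 N = 187.7 kN, compressive.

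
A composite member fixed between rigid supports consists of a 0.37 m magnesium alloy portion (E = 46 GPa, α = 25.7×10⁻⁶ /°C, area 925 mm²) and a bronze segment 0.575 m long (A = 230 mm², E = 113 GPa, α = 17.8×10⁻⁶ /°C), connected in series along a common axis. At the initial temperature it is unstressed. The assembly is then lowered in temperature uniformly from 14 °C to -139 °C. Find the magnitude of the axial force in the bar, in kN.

P ≈ 98 kN (tensile)

With the walls removed the bar would change length by δ_free = Σ αᵢΔT Lᵢ = 25.7×10⁻⁶×153×370 + 17.8×10⁻⁶×153×575 = 3.021 mm.
The rigid supports impose zero overall length change; the single axial force P common to all segments must satisfy P Σ Lᵢ/(AᵢEᵢ) = δ_free.
Σ Lᵢ/(AᵢEᵢ) = 370/(925×46×10³) + 575/(230×113×10³) = 3.082×10⁻⁵ mm/N.
So P = 3.021 / 3.082×10⁻⁵ = 98.02 kN, tensile.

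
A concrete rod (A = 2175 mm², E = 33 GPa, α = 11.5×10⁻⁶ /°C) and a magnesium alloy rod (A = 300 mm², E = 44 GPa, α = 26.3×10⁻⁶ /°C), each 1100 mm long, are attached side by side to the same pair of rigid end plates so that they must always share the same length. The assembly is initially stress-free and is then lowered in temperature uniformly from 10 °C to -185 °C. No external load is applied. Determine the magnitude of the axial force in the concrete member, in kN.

Both members must finish at the same length. With the larger α, the magnesium alloy tends to over-contract; the plates restrain it, putting the magnesium alloy in tension and the concrete in compression. With no external load the two internal forces are equal and opposite, magnitude P.
Compatibility of the two members (thermal + elastic change equal): (α₁ − α₂)ΔT = P·[1/(A₁E₁) + 1/(A₂E₂)].
|α₁ − α₂|·ΔT = 14.8×10⁻⁶ × 195 = 0.002886.
1/(A₁E₁) + 1/(A₂E₂) = 1/(2175×33×10³) + 1/(300×44×10³) = 8.969×10⁻⁸ N⁻¹.
P = 0.002886 / 8.969×10⁻⁸ = 32180 N = 32.18 kN.

P ≈ 32.2 kN (compressive in the concrete)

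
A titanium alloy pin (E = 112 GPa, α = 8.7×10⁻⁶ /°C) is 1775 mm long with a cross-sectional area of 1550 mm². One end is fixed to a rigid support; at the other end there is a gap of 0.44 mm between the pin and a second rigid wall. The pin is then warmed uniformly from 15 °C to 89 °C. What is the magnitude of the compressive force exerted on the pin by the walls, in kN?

P ≈ 68.7 kN

Unrestrained expansion: δ_free = αΔT L = 8.7×10⁻⁶ × 74 × 1775 = 1.143 mm.
After closing the 0.44 mm clearance, 1.143 − 0.44 = 0.7027 mm of expansion remains to be suppressed by the wall.
Compatibility: PL/(AE) = 0.7027 mm, so σ = P/A = E × (0.7027/1775) = 44.34 MPa.
P = σA = 44.34 × 1550 = 68.73 kN.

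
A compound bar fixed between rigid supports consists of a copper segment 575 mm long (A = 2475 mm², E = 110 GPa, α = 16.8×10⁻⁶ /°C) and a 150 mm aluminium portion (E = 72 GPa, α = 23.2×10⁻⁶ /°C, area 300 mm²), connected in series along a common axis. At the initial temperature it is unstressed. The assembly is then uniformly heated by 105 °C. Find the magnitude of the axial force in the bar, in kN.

With the walls removed the bar would change length by δ_free = Σ αᵢΔT Lᵢ = 16.8×10⁻⁶×105×575 + 23.2×10⁻⁶×105×150 = 1.38 mm.
Since the ends are fixed, an axial force P builds up, equal in every segment, with P · Σ Lᵢ/(AᵢEᵢ) = δ_free.
The series flexibility is Σ Lᵢ/(AᵢEᵢ) = 575/(2475×110×10³) + 150/(300×72×10³) = 9.056×10⁻⁶ mm/N.
So P = 1.38 / 9.056×10⁻⁶ = 152.3 kN, compressive.

P ≈ 152 kN (compressive)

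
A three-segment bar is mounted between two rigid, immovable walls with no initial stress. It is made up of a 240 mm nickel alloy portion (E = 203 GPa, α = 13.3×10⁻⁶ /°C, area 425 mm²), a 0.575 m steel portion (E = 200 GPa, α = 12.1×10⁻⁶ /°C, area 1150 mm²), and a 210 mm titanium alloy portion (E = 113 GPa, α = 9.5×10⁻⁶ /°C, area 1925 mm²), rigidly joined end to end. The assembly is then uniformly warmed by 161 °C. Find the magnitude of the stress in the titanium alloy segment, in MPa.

σ ≈ 163 MPa (compressive)

Free thermal expansion of the whole bar: Σ αᵢΔT Lᵢ = 13.3×10⁻⁶×161×240 + 12.1×10⁻⁶×161×575 + 9.5×10⁻⁶×161×210 = 1.955 mm.
The walls prevent any net length change, so an axial force P (same in every segment) develops. Compatibility: P · Σ Lᵢ/(AᵢEᵢ) = δ_free.
The series flexibility is Σ Lᵢ/(AᵢEᵢ) = 240/(425×203×10³) + 575/(1150×200×10³) + 210/(1925×113×10³) = 6.247×10⁻⁶ mm/N.
P = 1.955 / 6.247×10⁻⁶ = 313000 N = 313 kN, compressive.
σ_{titanium alloy} = P / A = 313000 / 1925 = 162.6 MPa.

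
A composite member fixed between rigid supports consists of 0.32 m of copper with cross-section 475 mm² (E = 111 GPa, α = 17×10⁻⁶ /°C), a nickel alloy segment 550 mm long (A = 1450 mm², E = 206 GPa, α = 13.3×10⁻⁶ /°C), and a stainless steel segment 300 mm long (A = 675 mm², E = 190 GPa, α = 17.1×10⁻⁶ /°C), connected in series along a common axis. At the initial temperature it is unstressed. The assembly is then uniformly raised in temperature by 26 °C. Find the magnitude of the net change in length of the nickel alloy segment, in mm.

With the walls removed the bar would change length by δ_free = Σ αᵢΔT Lᵢ = 17×10⁻⁶×26×320 + 13.3×10⁻⁶×26×550 + 17.1×10⁻⁶×26×300 = 0.465 mm.
The rigid supports impose zero overall length change; the single axial force P common to all segments must satisfy P Σ Lᵢ/(AᵢEᵢ) = δ_free.
The series flexibility is Σ Lᵢ/(AᵢEᵢ) = 320/(475×111×10³) + 550/(1450×206×10³) + 300/(675×190×10³) = 1.025×10⁻⁵ mm/N.
So P = 0.465 / 1.025×10⁻⁵ = 45.37 kN, compressive.
For the nickel alloy segment, free thermal change = 13.3×10⁻⁶×26×550 = 0.1902 mm and elastic change from P = 45370×550/(1450×206×10³) = 0.08354 mm; these oppose, so the net change is 0.107 mm (segment lengthens).

|ΔL| ≈ 0.107 mm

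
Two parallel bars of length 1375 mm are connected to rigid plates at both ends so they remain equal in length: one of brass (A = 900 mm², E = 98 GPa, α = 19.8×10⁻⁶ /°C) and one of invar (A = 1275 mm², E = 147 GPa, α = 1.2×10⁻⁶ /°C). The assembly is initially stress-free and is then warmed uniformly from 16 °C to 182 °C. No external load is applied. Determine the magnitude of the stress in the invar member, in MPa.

σ ≈ 145 MPa (tensile)

Both members must finish at the same length. With the larger α, the brass tends to over-expand; the plates restrain it, putting the brass in compression and the invar in tension. With no external load the two internal forces are equal and opposite, magnitude P.
Setting the final lengths equal and cancelling L: (α₁ − α₂)ΔT = P/(A₁E₁) + P/(A₂E₂).
|α₁ − α₂|·ΔT = 18.6×10⁻⁶ × 166 = 0.003088.
1/(A₁E₁) + 1/(A₂E₂) = 1/(900×98×10³) + 1/(1275×147×10³) = 1.667×10⁻⁸ N⁻¹.
So P = 0.003088 / 1.667×10⁻⁸ = 185.2 kN.
σ_{invar} = P/A₂ = 185200/1275 = 145.2 MPa, tensile.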